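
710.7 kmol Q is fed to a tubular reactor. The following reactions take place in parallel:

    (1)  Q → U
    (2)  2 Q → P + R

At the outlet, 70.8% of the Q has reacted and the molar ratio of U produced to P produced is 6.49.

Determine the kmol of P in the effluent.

59.3 kmol

Conversion of Q: Q consumed = 0.708 × 710.7 = 503.2 kmol = 1ξ₁ + 2ξ₂.
Selectivity: 1ξ₁ / (1ξ₂) = 6.49 → ξ₁ = 6.49 ξ₂.
Substitute: (1·6.49 + 2) ξ₂ = 503.2 → ξ₂ = 59.27 kmol, ξ₁ = 384.6 kmol.
Outlet amounts (n = n₀ + Σ ν·ξ):
  Q: 710.7 − 1(384.6) − 2(59.27) = 207.5
  U: 0 + 1(384.6) = 384.6
  P: 0 + 1(59.27) = 59.27
  R: 0 + 1(59.27) = 59.27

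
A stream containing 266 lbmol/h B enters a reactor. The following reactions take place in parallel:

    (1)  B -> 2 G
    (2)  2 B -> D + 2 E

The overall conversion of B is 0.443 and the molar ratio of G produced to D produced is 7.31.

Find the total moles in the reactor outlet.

363 lbmol/h

Conversion of B: B consumed = 0.443 × 266 = 117.8 lbmol/h = 1ξ₁ + 2ξ₂.
Selectivity: 2ξ₁ / (1ξ₂) = 7.31 → ξ₁ = 3.655 ξ₂.
Substitute: (1·3.655 + 2) ξ₂ = 117.8 → ξ₂ = 20.84 lbmol/h, ξ₁ = 76.16 lbmol/h.
Outlet amounts (n = n₀ + Σ ν·ξ):
  B: 266 − 1(76.16) − 2(20.84) = 148.2
  G: 0 + 2(76.16) = 152.3
  D: 0 + 1(20.84) = 20.84
  E: 0 + 2(20.84) = 41.68
Total out = 148.2 + 152.3 + 20.84 + 41.68 = 363 lbmol/h.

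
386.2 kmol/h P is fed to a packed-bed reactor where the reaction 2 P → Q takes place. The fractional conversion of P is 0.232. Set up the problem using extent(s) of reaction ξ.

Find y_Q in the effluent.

0.131

P reacted = 0.232 × 386.2 = 89.6 kmol/h; ν_P = −2, so ξ = 89.6/2 = 44.8 kmol/h.
Outlet amounts (n = n₀ + ν ξ):
  P: 386.2 − 2(44.8) = 296.6
  Q: 0 + 1(44.8) = 44.8
Total out = 341.4 kmol/h; y_Q = 44.8 / 341.4 = 0.1312.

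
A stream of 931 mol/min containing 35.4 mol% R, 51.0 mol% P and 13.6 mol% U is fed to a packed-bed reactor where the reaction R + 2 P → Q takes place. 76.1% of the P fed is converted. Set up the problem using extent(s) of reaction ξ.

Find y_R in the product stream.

0.261

P reacted = 0.761 × 474.8 = 361.3 mol/min; ν_P = −2, so ξ = 361.3/2 = 180.7 mol/min.
Outlet amounts (n = n₀ + ν ξ):
  R: 329.6 − 1(180.7) = 148.9
  P: 474.8 − 2(180.7) = 113.5
  Q: 0 + 1(180.7) = 180.7
  U: 126.6 (inert)
Total out = 569.7 mol/min; y_R = 148.9 / 569.7 = 0.2614.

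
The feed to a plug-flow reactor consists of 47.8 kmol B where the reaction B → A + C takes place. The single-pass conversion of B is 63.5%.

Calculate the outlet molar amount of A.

30.4 kmol

B reacted = 0.635 × 47.8 = 30.35 kmol; ν_B = −1, so ξ = 30.35/1 = 30.35 kmol.
Outlet amounts (n = n₀ + ν ξ):
  B: 47.8 − 1(30.35) = 17.45
  A: 0 + 1(30.35) = 30.35
  C: 0 + 1(30.35) = 30.35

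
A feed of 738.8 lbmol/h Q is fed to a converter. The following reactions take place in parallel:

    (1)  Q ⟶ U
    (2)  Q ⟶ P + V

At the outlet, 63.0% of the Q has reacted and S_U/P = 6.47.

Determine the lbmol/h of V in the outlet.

Conversion of Q: Q consumed = 0.63 × 738.8 = 465.4 lbmol/h = 1ξ₁ + 1ξ₂.
Selectivity: 1ξ₁ / (1ξ₂) = 6.47 → ξ₁ = 6.47 ξ₂.
Substitute: (1·6.47 + 1) ξ₂ = 465.4 → ξ₂ = 62.31 lbmol/h, ξ₁ = 403.1 lbmol/h.
Outlet amounts (n = n₀ + Σ ν·ξ):
  Q: 738.8 − 1(403.1) − 1(62.31) = 273.4
  U: 0 + 1(403.1) = 403.1
  P: 0 + 1(62.31) = 62.31
  V: 0 + 1(62.31) = 62.31

62.3 lbmol/h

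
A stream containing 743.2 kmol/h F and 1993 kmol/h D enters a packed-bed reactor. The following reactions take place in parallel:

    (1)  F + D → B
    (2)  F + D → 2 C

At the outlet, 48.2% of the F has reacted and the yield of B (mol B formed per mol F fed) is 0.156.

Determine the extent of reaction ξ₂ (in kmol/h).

ξ₂ = 242 kmol/h

Yield of B: 1ξ₁ / 743.2 = 0.156 → ξ₁ = 115.9 kmol/h.
Conversion of F: 1ξ₁ + 1ξ₂ = 0.482 × 743.2 = 358.2 → ξ₂ = 242.3 kmol/h.
Outlet amounts (n = n₀ + Σ ν·ξ):
  F: 743.2 − 1(115.9) − 1(242.3) = 385
  D: 1993 − 1(115.9) − 1(242.3) = 1635
  B: 0 + 1(115.9) = 115.9
  C: 0 + 2(242.3) = 484.6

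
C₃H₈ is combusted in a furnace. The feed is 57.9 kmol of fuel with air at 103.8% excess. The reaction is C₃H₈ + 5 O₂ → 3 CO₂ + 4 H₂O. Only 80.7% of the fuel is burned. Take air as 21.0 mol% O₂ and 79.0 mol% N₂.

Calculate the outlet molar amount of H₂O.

187 kmol

Stoichiometric O₂ = 5 × 57.9 = 289.5 kmol; O₂ fed = 289.5 × 2.038 = 590 kmol.
N₂ fed = 590 × 79/21 = 2220 kmol.
Fuel reacted = 0.807 × 57.9 → ξ = 46.73 kmol.
Outlet (n = n₀ + ν ξ):
  C₃H₈: 57.9 − 1(46.73) = 11.17
  O₂: 590 − 5(46.73) = 356.4
  N₂: 2220 (inert)
  CO₂: 0 + 3(46.73) = 140.2
  H₂O: 0 + 4(46.73) = 186.9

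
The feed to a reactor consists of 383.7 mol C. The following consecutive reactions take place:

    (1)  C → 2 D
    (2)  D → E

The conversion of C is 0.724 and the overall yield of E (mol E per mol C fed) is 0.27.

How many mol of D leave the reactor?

Conversion of C: C consumed = 1ξ₁ = 0.724 × 383.7 → ξ₁ = 277.8 mol.
Yield of E: 1ξ₂ / 383.7 = 0.27 → ξ₂ = 103.6 mol.
Outlet amounts (n = n₀ + Σ ν·ξ):
  C: 383.7 − 1(277.8) = 105.9
  D: 0 + 2(277.8) − 1(103.6) = 452
  E: 0 + 1(103.6) = 103.6

452 mol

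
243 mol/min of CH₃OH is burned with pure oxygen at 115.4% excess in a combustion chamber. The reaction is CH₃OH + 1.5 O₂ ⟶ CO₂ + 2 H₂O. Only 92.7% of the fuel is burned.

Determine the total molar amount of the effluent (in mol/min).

Stoichiometric O₂ = 1.5 × 243 = 364.5 mol/min; O₂ fed = 364.5 × 2.154 = 785.1 mol/min.
Fuel reacted = 0.927 × 243 → ξ = 225.3 mol/min.
Outlet (n = n₀ + ν ξ):
  CH₃OH: 243 − 1(225.3) = 17.74
  O₂: 785.1 − 1.5(225.3) = 447.2
  CO₂: 0 + 1(225.3) = 225.3
  H₂O: 0 + 2(225.3) = 450.5
Total out = 17.74 + 447.2 + 225.3 + 450.5 = 1141 mol/min.

1140 mol/min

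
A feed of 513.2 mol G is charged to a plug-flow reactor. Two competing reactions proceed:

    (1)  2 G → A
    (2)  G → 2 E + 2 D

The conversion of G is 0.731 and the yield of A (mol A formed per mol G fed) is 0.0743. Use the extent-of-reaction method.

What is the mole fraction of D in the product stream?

0.436

Yield of A: 1ξ₁ / 513.2 = 0.0743 → ξ₁ = 38.13 mol.
Conversion of G: 2ξ₁ + 1ξ₂ = 0.731 × 513.2 = 375.1 → ξ₂ = 298.9 mol.
Outlet amounts (n = n₀ + Σ ν·ξ):
  G: 513.2 − 2(38.13) − 1(298.9) = 138.1
  A: 0 + 1(38.13) = 38.13
  E: 0 + 2(298.9) = 597.8
  D: 0 + 2(298.9) = 597.8
Total out = 1372 mol; y_D = 597.8 / 1372 = 0.4358.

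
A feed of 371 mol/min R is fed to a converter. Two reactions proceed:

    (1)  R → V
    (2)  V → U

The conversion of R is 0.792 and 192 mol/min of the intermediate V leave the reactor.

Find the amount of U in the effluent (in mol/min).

Conversion of R: R consumed = 1ξ₁ = 0.792 × 371 → ξ₁ = 293.8 mol/min.
V balance: n_V = 0 + 1ξ₁ − 1ξ₂ = 192 → ξ₂ = (1·293.8 − 192)/1 = 101.8 mol/min.
Outlet amounts (n = n₀ + Σ ν·ξ):
  R: 371 − 1(293.8) = 77.17
  V: 0 + 1(293.8) − 1(101.8) = 192
  U: 0 + 1(101.8) = 101.8

102 mol/min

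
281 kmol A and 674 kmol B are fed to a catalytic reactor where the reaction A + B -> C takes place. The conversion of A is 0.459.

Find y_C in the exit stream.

A reacted = 0.459 × 281 = 129 kmol; ν_A = −1, so ξ = 129/1 = 129 kmol.
Outlet amounts (n = n₀ + ν ξ):
  A: 281 − 1(129) = 152
  B: 674 − 1(129) = 545
  C: 0 + 1(129) = 129
Total out = 826 kmol; y_C = 129 / 826 = 0.1561.

0.156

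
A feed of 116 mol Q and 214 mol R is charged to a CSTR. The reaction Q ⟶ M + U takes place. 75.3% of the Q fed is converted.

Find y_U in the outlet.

Q reacted = 0.753 × 116 = 87.35 mol; ν_Q = −1, so ξ = 87.35/1 = 87.35 mol.
Outlet amounts (n = n₀ + ν ξ):
  Q: 116 − 1(87.35) = 28.65
  M: 0 + 1(87.35) = 87.35
  U: 0 + 1(87.35) = 87.35
  R: 214 (inert)
Total out = 417.3 mol; y_U = 87.35 / 417.3 = 0.2093.

0.209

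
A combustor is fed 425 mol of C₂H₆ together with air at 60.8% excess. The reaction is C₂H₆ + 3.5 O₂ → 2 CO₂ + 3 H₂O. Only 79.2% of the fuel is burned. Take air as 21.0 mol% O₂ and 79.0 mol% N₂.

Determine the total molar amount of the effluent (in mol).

12000 mol

Stoichiometric O₂ = 3.5 × 425 = 1488 mol; O₂ fed = 1488 × 1.608 = 2392 mol.
N₂ fed = 2392 × 79/21 = 8998 mol.
Fuel reacted = 0.792 × 425 → ξ = 336.6 mol.
Outlet (n = n₀ + ν ξ):
  C₂H₆: 425 − 1(336.6) = 88.4
  O₂: 2392 − 3.5(336.6) = 1214
  N₂: 8998 (inert)
  CO₂: 0 + 2(336.6) = 673.2
  H₂O: 0 + 3(336.6) = 1010
Total out = 88.4 + 1214 + 8998 + 673.2 + 1010 = 11980 mol.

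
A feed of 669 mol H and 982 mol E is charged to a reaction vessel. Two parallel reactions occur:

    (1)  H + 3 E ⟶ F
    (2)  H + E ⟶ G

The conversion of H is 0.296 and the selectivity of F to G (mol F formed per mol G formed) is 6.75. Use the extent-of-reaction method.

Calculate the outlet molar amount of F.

172 mol

Conversion of H: H consumed = 0.296 × 669 = 198 mol = 1ξ₁ + 1ξ₂.
Selectivity: 1ξ₁ / (1ξ₂) = 6.75 → ξ₁ = 6.75 ξ₂.
Substitute: (1·6.75 + 1) ξ₂ = 198 → ξ₂ = 25.55 mol, ξ₁ = 172.5 mol.
Outlet amounts (n = n₀ + Σ ν·ξ):
  H: 669 − 1(172.5) − 1(25.55) = 471
  E: 982 − 3(172.5) − 1(25.55) = 439
  F: 0 + 1(172.5) = 172.5
  G: 0 + 1(25.55) = 25.55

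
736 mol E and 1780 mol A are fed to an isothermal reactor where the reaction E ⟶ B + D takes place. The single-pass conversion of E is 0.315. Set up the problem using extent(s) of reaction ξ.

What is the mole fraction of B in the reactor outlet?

E reacted = 0.315 × 736 = 231.8 mol; ν_E = −1, so ξ = 231.8/1 = 231.8 mol.
Outlet amounts (n = n₀ + ν ξ):
  E: 736 − 1(231.8) = 504.2
  B: 0 + 1(231.8) = 231.8
  D: 0 + 1(231.8) = 231.8
  A: 1780 (inert)
Total out = 2748 mol; y_B = 231.8 / 2748 = 0.08437.

0.0844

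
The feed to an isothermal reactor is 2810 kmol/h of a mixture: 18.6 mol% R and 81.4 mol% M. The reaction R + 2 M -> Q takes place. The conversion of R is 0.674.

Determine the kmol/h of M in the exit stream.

R reacted = 0.674 × 522.7 = 352.3 kmol/h; ν_R = −1, so ξ = 352.3/1 = 352.3 kmol/h.
Outlet amounts (n = n₀ + ν ξ):
  R: 522.7 − 1(352.3) = 170.4
  M: 2287 − 2(352.3) = 1583
  Q: 0 + 1(352.3) = 352.3

1580 kmol/h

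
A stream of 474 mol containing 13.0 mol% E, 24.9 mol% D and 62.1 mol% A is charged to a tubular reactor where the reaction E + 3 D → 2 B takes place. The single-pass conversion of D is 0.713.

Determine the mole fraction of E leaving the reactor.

D reacted = 0.713 × 118 = 84.15 mol; ν_D = −3, so ξ = 84.15/3 = 28.05 mol.
Outlet amounts (n = n₀ + ν ξ):
  E: 61.62 − 1(28.05) = 33.57
  D: 118 − 3(28.05) = 33.87
  B: 0 + 2(28.05) = 56.1
  A: 294.4 (inert)
Total out = 417.9 mol; y_E = 33.57 / 417.9 = 0.08033.

0.0803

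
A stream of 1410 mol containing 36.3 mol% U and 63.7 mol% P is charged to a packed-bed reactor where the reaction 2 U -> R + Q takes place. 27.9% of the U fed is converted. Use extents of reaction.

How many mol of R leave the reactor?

U reacted = 0.279 × 511.8 = 142.8 mol; ν_U = −2, so ξ = 142.8/2 = 71.4 mol.
Outlet amounts (n = n₀ + ν ξ):
  U: 511.8 − 2(71.4) = 369
  R: 0 + 1(71.4) = 71.4
  Q: 0 + 1(71.4) = 71.4
  P: 898.2 (inert)

71.4 mol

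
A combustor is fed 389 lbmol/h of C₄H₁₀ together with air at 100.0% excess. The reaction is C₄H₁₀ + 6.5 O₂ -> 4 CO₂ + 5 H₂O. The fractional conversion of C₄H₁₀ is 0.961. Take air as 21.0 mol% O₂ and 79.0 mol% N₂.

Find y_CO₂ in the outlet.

0.0597

Stoichiometric O₂ = 6.5 × 389 = 2528 lbmol/h; O₂ fed = 2528 × 2.000 = 5057 lbmol/h.
N₂ fed = 5057 × 79/21 = 19020 lbmol/h.
Fuel reacted = 0.961 × 389 → ξ = 373.8 lbmol/h.
Outlet (n = n₀ + ν ξ):
  C₄H₁₀: 389 − 1(373.8) = 15.17
  O₂: 5057 − 6.5(373.8) = 2627
  N₂: 19020 (inert)
  CO₂: 0 + 4(373.8) = 1495
  H₂O: 0 + 5(373.8) = 1869
Total out = 25030 lbmol/h; y_CO₂ = 1495 / 25030 = 0.05974.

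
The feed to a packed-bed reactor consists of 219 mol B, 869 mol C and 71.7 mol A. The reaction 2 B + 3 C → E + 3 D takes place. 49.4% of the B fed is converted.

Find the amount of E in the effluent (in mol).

B reacted = 0.494 × 219 = 108.2 mol; ν_B = −2, so ξ = 108.2/2 = 54.09 mol.
Outlet amounts (n = n₀ + ν ξ):
  B: 219 − 2(54.09) = 110.8
  C: 869 − 3(54.09) = 706.7
  E: 0 + 1(54.09) = 54.09
  D: 0 + 3(54.09) = 162.3
  A: 71.7 (inert)

54.1 mol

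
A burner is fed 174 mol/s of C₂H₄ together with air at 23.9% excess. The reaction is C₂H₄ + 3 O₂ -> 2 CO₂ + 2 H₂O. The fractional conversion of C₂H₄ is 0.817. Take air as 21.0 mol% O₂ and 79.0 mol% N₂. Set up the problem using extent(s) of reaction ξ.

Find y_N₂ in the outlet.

0.748

Stoichiometric O₂ = 3 × 174 = 522 mol/s; O₂ fed = 522 × 1.239 = 646.8 mol/s.
N₂ fed = 646.8 × 79/21 = 2433 mol/s.
Fuel reacted = 0.817 × 174 → ξ = 142.2 mol/s.
Outlet (n = n₀ + ν ξ):
  C₂H₄: 174 − 1(142.2) = 31.84
  O₂: 646.8 − 3(142.2) = 220.3
  N₂: 2433 (inert)
  CO₂: 0 + 2(142.2) = 284.3
  H₂O: 0 + 2(142.2) = 284.3
Total out = 3254 mol/s; y_N₂ = 2433 / 3254 = 0.7478.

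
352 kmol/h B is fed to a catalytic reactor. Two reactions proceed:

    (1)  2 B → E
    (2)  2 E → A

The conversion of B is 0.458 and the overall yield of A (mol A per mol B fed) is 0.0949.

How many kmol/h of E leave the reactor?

Conversion of B: B consumed = 2ξ₁ = 0.458 × 352 → ξ₁ = 80.61 kmol/h.
Yield of A: 1ξ₂ / 352 = 0.0949 → ξ₂ = 33.4 kmol/h.
Outlet amounts (n = n₀ + Σ ν·ξ):
  B: 352 − 2(80.61) = 190.8
  E: 0 + 1(80.61) − 2(33.4) = 13.8
  A: 0 + 1(33.4) = 33.4

13.8 kmol/h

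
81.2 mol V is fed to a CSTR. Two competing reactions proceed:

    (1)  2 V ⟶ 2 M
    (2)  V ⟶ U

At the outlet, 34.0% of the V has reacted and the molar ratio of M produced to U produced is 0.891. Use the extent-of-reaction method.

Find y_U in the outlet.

Conversion of V: V consumed = 0.34 × 81.2 = 27.61 mol = 2ξ₁ + 1ξ₂.
Selectivity: 2ξ₁ / (1ξ₂) = 0.891 → ξ₁ = 0.4455 ξ₂.
Substitute: (2·0.4455 + 1) ξ₂ = 27.61 → ξ₂ = 14.6 mol, ξ₁ = 6.504 mol.
Outlet amounts (n = n₀ + Σ ν·ξ):
  V: 81.2 − 2(6.504) − 1(14.6) = 53.59
  M: 0 + 2(6.504) = 13.01
  U: 0 + 1(14.6) = 14.6
Total out = 81.2 mol; y_U = 14.6 / 81.2 = 0.1798.

0.18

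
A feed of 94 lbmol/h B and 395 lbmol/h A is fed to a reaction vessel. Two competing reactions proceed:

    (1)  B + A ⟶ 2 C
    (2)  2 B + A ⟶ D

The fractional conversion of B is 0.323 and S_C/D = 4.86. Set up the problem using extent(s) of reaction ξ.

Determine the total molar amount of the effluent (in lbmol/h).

Conversion of B: B consumed = 0.323 × 94 = 30.36 lbmol/h = 1ξ₁ + 2ξ₂.
Selectivity: 2ξ₁ / (1ξ₂) = 4.86 → ξ₁ = 2.43 ξ₂.
Substitute: (1·2.43 + 2) ξ₂ = 30.36 → ξ₂ = 6.854 lbmol/h, ξ₁ = 16.65 lbmol/h.
Outlet amounts (n = n₀ + Σ ν·ξ):
  B: 94 − 1(16.65) − 2(6.854) = 63.64
  A: 395 − 1(16.65) − 1(6.854) = 371.5
  C: 0 + 2(16.65) = 33.31
  D: 0 + 1(6.854) = 6.854
Total out = 63.64 + 371.5 + 33.31 + 6.854 = 475.3 lbmol/h.

475 lbmol/h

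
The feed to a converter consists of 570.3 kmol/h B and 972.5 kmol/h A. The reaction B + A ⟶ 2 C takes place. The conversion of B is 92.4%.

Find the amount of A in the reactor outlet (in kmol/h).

B reacted = 0.924 × 570.3 = 527 kmol/h; ν_B = −1, so ξ = 527/1 = 527 kmol/h.
Outlet amounts (n = n₀ + ν ξ):
  B: 570.3 − 1(527) = 43.34
  A: 972.5 − 1(527) = 445.5
  C: 0 + 2(527) = 1054

446 kmol/h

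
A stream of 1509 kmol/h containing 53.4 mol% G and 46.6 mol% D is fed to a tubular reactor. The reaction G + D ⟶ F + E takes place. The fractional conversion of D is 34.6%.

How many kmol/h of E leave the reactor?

243 kmol/h

D reacted = 0.346 × 703.2 = 243.3 kmol/h; ν_D = −1, so ξ = 243.3/1 = 243.3 kmol/h.
Outlet amounts (n = n₀ + ν ξ):
  G: 805.8 − 1(243.3) = 562.5
  D: 703.2 − 1(243.3) = 459.9
  F: 0 + 1(243.3) = 243.3
  E: 0 + 1(243.3) = 243.3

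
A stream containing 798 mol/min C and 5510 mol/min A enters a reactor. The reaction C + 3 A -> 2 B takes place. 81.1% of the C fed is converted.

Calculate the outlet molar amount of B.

1290 mol/min

C reacted = 0.811 × 798 = 647.2 mol/min; ν_C = −1, so ξ = 647.2/1 = 647.2 mol/min.
Outlet amounts (n = n₀ + ν ξ):
  C: 798 − 1(647.2) = 150.8
  A: 5510 − 3(647.2) = 3568
  B: 0 + 2(647.2) = 1294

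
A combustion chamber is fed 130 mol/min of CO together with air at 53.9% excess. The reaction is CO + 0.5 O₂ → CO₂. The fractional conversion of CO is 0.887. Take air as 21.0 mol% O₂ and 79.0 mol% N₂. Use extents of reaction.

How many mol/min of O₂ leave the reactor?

Stoichiometric O₂ = 0.5 × 130 = 65 mol/min; O₂ fed = 65 × 1.539 = 100 mol/min.
N₂ fed = 100 × 79/21 = 376.3 mol/min.
Fuel reacted = 0.887 × 130 → ξ = 115.3 mol/min.
Outlet (n = n₀ + ν ξ):
  CO: 130 − 1(115.3) = 14.69
  O₂: 100 − 0.5(115.3) = 42.38
  N₂: 376.3 (inert)
  CO₂: 0 + 1(115.3) = 115.3

42.4 mol/min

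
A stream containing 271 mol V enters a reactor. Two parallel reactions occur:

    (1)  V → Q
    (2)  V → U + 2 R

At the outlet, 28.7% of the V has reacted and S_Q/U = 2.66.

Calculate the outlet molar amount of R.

Conversion of V: V consumed = 0.287 × 271 = 77.78 mol = 1ξ₁ + 1ξ₂.
Selectivity: 1ξ₁ / (1ξ₂) = 2.66 → ξ₁ = 2.66 ξ₂.
Substitute: (1·2.66 + 1) ξ₂ = 77.78 → ξ₂ = 21.25 mol, ξ₁ = 56.53 mol.
Outlet amounts (n = n₀ + Σ ν·ξ):
  V: 271 − 1(56.53) − 1(21.25) = 193.2
  Q: 0 + 1(56.53) = 56.53
  U: 0 + 1(21.25) = 21.25
  R: 0 + 2(21.25) = 42.5

42.5 mol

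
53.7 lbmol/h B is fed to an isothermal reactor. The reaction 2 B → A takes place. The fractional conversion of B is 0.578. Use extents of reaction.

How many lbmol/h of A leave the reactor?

B reacted = 0.578 × 53.7 = 31.04 lbmol/h; ν_B = −2, so ξ = 31.04/2 = 15.52 lbmol/h.
Outlet amounts (n = n₀ + ν ξ):
  B: 53.7 − 2(15.52) = 22.66
  A: 0 + 1(15.52) = 15.52

15.5 lbmol/h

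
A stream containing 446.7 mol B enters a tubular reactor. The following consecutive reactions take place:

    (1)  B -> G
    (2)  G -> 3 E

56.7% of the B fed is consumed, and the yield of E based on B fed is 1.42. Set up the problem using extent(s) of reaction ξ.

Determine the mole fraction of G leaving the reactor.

0.0481

Conversion of B: B consumed = 1ξ₁ = 0.567 × 446.7 → ξ₁ = 253.3 mol.
Yield of E: 3ξ₂ / 446.7 = 1.42 → ξ₂ = 211.4 mol.
Outlet amounts (n = n₀ + Σ ν·ξ):
  B: 446.7 − 1(253.3) = 193.4
  G: 0 + 1(253.3) − 1(211.4) = 41.84
  E: 0 + 3(211.4) = 634.3
Total out = 869.6 mol; y_G = 41.84 / 869.6 = 0.04812.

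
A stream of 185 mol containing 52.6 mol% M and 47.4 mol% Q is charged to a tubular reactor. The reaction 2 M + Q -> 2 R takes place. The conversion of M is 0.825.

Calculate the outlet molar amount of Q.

47.5 mol

M reacted = 0.825 × 97.31 = 80.28 mol; ν_M = −2, so ξ = 80.28/2 = 40.14 mol.
Outlet amounts (n = n₀ + ν ξ):
  M: 97.31 − 2(40.14) = 17.03
  Q: 87.69 − 1(40.14) = 47.55
  R: 0 + 2(40.14) = 80.28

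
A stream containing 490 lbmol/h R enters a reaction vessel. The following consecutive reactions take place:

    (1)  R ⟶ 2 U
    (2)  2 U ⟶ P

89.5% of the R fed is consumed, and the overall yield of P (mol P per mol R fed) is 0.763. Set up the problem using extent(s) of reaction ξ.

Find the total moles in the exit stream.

Conversion of R: R consumed = 1ξ₁ = 0.895 × 490 → ξ₁ = 438.6 lbmol/h.
Yield of P: 1ξ₂ / 490 = 0.763 → ξ₂ = 373.9 lbmol/h.
Outlet amounts (n = n₀ + Σ ν·ξ):
  R: 490 − 1(438.6) = 51.45
  U: 0 + 2(438.6) − 2(373.9) = 129.4
  P: 0 + 1(373.9) = 373.9
Total out = 51.45 + 129.4 + 373.9 = 554.7 lbmol/h.

555 lbmol/h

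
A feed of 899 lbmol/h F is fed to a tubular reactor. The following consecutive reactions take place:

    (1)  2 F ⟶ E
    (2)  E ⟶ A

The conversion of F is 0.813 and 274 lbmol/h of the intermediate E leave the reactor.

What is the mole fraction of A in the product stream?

0.171

Conversion of F: F consumed = 2ξ₁ = 0.813 × 899 → ξ₁ = 365.4 lbmol/h.
E balance: n_E = 0 + 1ξ₁ − 1ξ₂ = 274 → ξ₂ = (1·365.4 − 274)/1 = 91.44 lbmol/h.
Outlet amounts (n = n₀ + Σ ν·ξ):
  F: 899 − 2(365.4) = 168.1
  E: 0 + 1(365.4) − 1(91.44) = 274
  A: 0 + 1(91.44) = 91.44
Total out = 533.6 lbmol/h; y_A = 91.44 / 533.6 = 0.1714.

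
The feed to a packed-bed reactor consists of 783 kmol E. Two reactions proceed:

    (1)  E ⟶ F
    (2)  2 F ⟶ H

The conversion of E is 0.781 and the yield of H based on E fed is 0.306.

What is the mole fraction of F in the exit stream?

Conversion of E: E consumed = 1ξ₁ = 0.781 × 783 → ξ₁ = 611.5 kmol.
Yield of H: 1ξ₂ / 783 = 0.306 → ξ₂ = 239.6 kmol.
Outlet amounts (n = n₀ + Σ ν·ξ):
  E: 783 − 1(611.5) = 171.5
  F: 0 + 1(611.5) − 2(239.6) = 132.3
  H: 0 + 1(239.6) = 239.6
Total out = 543.4 kmol; y_F = 132.3 / 543.4 = 0.2435.

0.244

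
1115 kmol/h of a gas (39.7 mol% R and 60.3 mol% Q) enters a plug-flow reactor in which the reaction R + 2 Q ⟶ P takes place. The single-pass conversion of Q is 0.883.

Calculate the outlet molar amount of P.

297 kmol/h

Q reacted = 0.883 × 672.3 = 593.7 kmol/h; ν_Q = −2, so ξ = 593.7/2 = 296.8 kmol/h.
Outlet amounts (n = n₀ + ν ξ):
  R: 442.7 − 1(296.8) = 145.8
  Q: 672.3 − 2(296.8) = 78.66
  P: 0 + 1(296.8) = 296.8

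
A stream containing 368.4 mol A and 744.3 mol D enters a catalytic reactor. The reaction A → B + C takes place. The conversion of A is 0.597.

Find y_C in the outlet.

0.165

A reacted = 0.597 × 368.4 = 219.9 mol; ν_A = −1, so ξ = 219.9/1 = 219.9 mol.
Outlet amounts (n = n₀ + ν ξ):
  A: 368.4 − 1(219.9) = 148.5
  B: 0 + 1(219.9) = 219.9
  C: 0 + 1(219.9) = 219.9
  D: 744.3 (inert)
Total out = 1333 mol; y_C = 219.9 / 1333 = 0.165.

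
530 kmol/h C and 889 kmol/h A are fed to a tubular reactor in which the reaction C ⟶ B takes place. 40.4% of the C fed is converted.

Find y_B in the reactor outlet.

0.151

C reacted = 0.404 × 530 = 214.1 kmol/h; ν_C = −1, so ξ = 214.1/1 = 214.1 kmol/h.
Outlet amounts (n = n₀ + ν ξ):
  C: 530 − 1(214.1) = 315.9
  B: 0 + 1(214.1) = 214.1
  A: 889 (inert)
Total out = 1419 kmol/h; y_B = 214.1 / 1419 = 0.1509.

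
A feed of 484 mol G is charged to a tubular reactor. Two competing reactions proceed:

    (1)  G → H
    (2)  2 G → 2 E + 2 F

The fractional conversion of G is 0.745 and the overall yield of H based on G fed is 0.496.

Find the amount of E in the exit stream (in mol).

Yield of H: 1ξ₁ / 484 = 0.496 → ξ₁ = 240.1 mol.
Conversion of G: 1ξ₁ + 2ξ₂ = 0.745 × 484 = 360.6 → ξ₂ = 60.26 mol.
Outlet amounts (n = n₀ + Σ ν·ξ):
  G: 484 − 1(240.1) − 2(60.26) = 123.4
  H: 0 + 1(240.1) = 240.1
  E: 0 + 2(60.26) = 120.5
  F: 0 + 2(60.26) = 120.5

121 mol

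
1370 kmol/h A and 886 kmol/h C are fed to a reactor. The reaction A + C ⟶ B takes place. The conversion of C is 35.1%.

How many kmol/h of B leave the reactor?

C reacted = 0.351 × 886 = 311 kmol/h; ν_C = −1, so ξ = 311/1 = 311 kmol/h.
Outlet amounts (n = n₀ + ν ξ):
  A: 1370 − 1(311) = 1059
  C: 886 − 1(311) = 575
  B: 0 + 1(311) = 311

311 kmol/h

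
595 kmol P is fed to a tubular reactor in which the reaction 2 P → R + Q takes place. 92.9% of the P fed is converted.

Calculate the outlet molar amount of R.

P reacted = 0.929 × 595 = 552.8 kmol; ν_P = −2, so ξ = 552.8/2 = 276.4 kmol.
Outlet amounts (n = n₀ + ν ξ):
  P: 595 − 2(276.4) = 42.25
  R: 0 + 1(276.4) = 276.4
  Q: 0 + 1(276.4) = 276.4

276 kmol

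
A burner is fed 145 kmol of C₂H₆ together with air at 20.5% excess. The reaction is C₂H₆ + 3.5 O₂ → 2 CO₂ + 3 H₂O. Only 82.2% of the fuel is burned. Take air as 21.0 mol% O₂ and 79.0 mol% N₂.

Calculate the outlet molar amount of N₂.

Stoichiometric O₂ = 3.5 × 145 = 507.5 kmol; O₂ fed = 507.5 × 1.205 = 611.5 kmol.
N₂ fed = 611.5 × 79/21 = 2301 kmol.
Fuel reacted = 0.822 × 145 → ξ = 119.2 kmol.
Outlet (n = n₀ + ν ξ):
  C₂H₆: 145 − 1(119.2) = 25.81
  O₂: 611.5 − 3.5(119.2) = 194.4
  N₂: 2301 (inert)
  CO₂: 0 + 2(119.2) = 238.4
  H₂O: 0 + 3(119.2) = 357.6

2300 kmol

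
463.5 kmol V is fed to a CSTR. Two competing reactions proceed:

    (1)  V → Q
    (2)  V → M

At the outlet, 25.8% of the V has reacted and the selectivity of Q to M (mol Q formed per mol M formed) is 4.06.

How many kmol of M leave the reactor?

23.6 kmol

Conversion of V: V consumed = 0.258 × 463.5 = 119.6 kmol = 1ξ₁ + 1ξ₂.
Selectivity: 1ξ₁ / (1ξ₂) = 4.06 → ξ₁ = 4.06 ξ₂.
Substitute: (1·4.06 + 1) ξ₂ = 119.6 → ξ₂ = 23.63 kmol, ξ₁ = 95.95 kmol.
Outlet amounts (n = n₀ + Σ ν·ξ):
  V: 463.5 − 1(95.95) − 1(23.63) = 343.9
  Q: 0 + 1(95.95) = 95.95
  M: 0 + 1(23.63) = 23.63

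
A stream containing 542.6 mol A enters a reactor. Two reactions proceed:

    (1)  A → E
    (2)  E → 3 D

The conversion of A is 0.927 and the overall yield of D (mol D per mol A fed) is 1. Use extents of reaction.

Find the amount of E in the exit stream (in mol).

Conversion of A: A consumed = 1ξ₁ = 0.927 × 542.6 → ξ₁ = 503 mol.
Yield of D: 3ξ₂ / 542.6 = 1 → ξ₂ = 180.9 mol.
Outlet amounts (n = n₀ + Σ ν·ξ):
  A: 542.6 − 1(503) = 39.61
  E: 0 + 1(503) − 1(180.9) = 322.1
  D: 0 + 3(180.9) = 542.6

322 mol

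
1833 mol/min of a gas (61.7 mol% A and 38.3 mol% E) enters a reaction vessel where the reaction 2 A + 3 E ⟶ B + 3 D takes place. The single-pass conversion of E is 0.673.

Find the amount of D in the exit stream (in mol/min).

472 mol/min

E reacted = 0.673 × 702 = 472.5 mol/min; ν_E = −3, so ξ = 472.5/3 = 157.5 mol/min.
Outlet amounts (n = n₀ + ν ξ):
  A: 1131 − 2(157.5) = 816
  E: 702 − 3(157.5) = 229.6
  B: 0 + 1(157.5) = 157.5
  D: 0 + 3(157.5) = 472.5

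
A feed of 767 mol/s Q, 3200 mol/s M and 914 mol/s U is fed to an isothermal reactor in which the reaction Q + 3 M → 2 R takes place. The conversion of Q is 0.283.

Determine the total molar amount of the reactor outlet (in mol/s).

Q reacted = 0.283 × 767 = 217.1 mol/s; ν_Q = −1, so ξ = 217.1/1 = 217.1 mol/s.
Outlet amounts (n = n₀ + ν ξ):
  Q: 767 − 1(217.1) = 549.9
  M: 3200 − 3(217.1) = 2549
  R: 0 + 2(217.1) = 434.1
  U: 914 (inert)
Total out = 549.9 + 2549 + 434.1 + 914 = 4447 mol/s.

4450 mol/s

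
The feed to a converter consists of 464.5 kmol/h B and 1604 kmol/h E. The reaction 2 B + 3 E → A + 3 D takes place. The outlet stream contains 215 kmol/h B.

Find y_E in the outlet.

For B: n = n₀ − 2ξ → 215 = 464.5 − 2ξ, giving ξ = 124.8 kmol/h.
Outlet amounts (n = n₀ + ν ξ):
  B: 464.5 − 2(124.8) = 215
  E: 1604 − 3(124.8) = 1230
  A: 0 + 1(124.8) = 124.8
  D: 0 + 3(124.8) = 374.2
Total out = 1944 kmol/h; y_E = 1230 / 1944 = 0.6327.

0.633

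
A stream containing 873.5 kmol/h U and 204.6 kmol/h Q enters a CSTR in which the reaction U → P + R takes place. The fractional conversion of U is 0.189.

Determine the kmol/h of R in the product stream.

165 kmol/h

U reacted = 0.189 × 873.5 = 165.1 kmol/h; ν_U = −1, so ξ = 165.1/1 = 165.1 kmol/h.
Outlet amounts (n = n₀ + ν ξ):
  U: 873.5 − 1(165.1) = 708.4
  P: 0 + 1(165.1) = 165.1
  R: 0 + 1(165.1) = 165.1
  Q: 204.6 (inert)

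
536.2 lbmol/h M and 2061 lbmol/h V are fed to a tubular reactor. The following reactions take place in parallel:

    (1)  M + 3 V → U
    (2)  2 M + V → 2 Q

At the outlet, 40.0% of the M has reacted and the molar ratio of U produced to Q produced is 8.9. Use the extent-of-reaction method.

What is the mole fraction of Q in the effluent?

Conversion of M: M consumed = 0.4 × 536.2 = 214.5 lbmol/h = 1ξ₁ + 2ξ₂.
Selectivity: 1ξ₁ / (2ξ₂) = 8.9 → ξ₁ = 17.8 ξ₂.
Substitute: (1·17.8 + 2) ξ₂ = 214.5 → ξ₂ = 10.83 lbmol/h, ξ₁ = 192.8 lbmol/h.
Outlet amounts (n = n₀ + Σ ν·ξ):
  M: 536.2 − 1(192.8) − 2(10.83) = 321.7
  V: 2061 − 3(192.8) − 1(10.83) = 1472
  U: 0 + 1(192.8) = 192.8
  Q: 0 + 2(10.83) = 21.66
Total out = 2008 lbmol/h; y_Q = 21.66 / 2008 = 0.01079.

0.0108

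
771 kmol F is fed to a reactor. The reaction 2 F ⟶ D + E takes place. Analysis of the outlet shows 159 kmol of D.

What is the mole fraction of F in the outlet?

0.588

For D: n = n₀ + 1ξ → 159 = 0 + 1ξ, giving ξ = 159 kmol.
Outlet amounts (n = n₀ + ν ξ):
  F: 771 − 2(159) = 453
  D: 0 + 1(159) = 159
  E: 0 + 1(159) = 159
Total out = 771 kmol; y_F = 453 / 771 = 0.5875.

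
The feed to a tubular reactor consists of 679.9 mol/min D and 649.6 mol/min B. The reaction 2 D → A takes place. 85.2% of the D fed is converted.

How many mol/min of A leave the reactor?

D reacted = 0.852 × 679.9 = 579.3 mol/min; ν_D = −2, so ξ = 579.3/2 = 289.6 mol/min.
Outlet amounts (n = n₀ + ν ξ):
  D: 679.9 − 2(289.6) = 100.6
  A: 0 + 1(289.6) = 289.6
  B: 649.6 (inert)

290 mol/min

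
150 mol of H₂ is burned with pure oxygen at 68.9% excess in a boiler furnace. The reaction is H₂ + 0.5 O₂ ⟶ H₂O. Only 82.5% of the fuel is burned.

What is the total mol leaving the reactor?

Stoichiometric O₂ = 0.5 × 150 = 75 mol; O₂ fed = 75 × 1.689 = 126.7 mol.
Fuel reacted = 0.825 × 150 → ξ = 123.8 mol.
Outlet (n = n₀ + ν ξ):
  H₂: 150 − 1(123.8) = 26.25
  O₂: 126.7 − 0.5(123.8) = 64.8
  H₂O: 0 + 1(123.8) = 123.8
Total out = 26.25 + 64.8 + 123.8 = 214.8 mol.

215 mol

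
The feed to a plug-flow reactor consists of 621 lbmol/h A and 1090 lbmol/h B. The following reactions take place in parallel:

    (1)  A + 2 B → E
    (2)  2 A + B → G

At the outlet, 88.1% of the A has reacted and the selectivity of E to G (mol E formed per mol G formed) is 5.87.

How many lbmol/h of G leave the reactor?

Conversion of A: A consumed = 0.881 × 621 = 547.1 lbmol/h = 1ξ₁ + 2ξ₂.
Selectivity: 1ξ₁ / (1ξ₂) = 5.87 → ξ₁ = 5.87 ξ₂.
Substitute: (1·5.87 + 2) ξ₂ = 547.1 → ξ₂ = 69.52 lbmol/h, ξ₁ = 408.1 lbmol/h.
Outlet amounts (n = n₀ + Σ ν·ξ):
  A: 621 − 1(408.1) − 2(69.52) = 73.9
  B: 1090 − 2(408.1) − 1(69.52) = 204.3
  E: 0 + 1(408.1) = 408.1
  G: 0 + 1(69.52) = 69.52

69.5 lbmol/h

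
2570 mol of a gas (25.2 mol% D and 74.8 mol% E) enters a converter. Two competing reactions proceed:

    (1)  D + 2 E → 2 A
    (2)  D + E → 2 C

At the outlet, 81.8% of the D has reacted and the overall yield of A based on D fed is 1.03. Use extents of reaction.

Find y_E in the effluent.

Yield of A: 2ξ₁ / 647.6 = 1.03 → ξ₁ = 333.5 mol.
Conversion of D: 1ξ₁ + 1ξ₂ = 0.818 × 647.6 = 529.8 → ξ₂ = 196.2 mol.
Outlet amounts (n = n₀ + Σ ν·ξ):
  D: 647.6 − 1(333.5) − 1(196.2) = 117.9
  E: 1922 − 2(333.5) − 1(196.2) = 1059
  A: 0 + 2(333.5) = 667.1
  C: 0 + 2(196.2) = 392.5
Total out = 2236 mol; y_E = 1059 / 2236 = 0.4735.

0.474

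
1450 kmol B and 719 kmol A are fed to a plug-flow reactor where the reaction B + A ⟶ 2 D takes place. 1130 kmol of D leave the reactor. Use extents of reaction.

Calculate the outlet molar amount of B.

For D: n = n₀ + 2ξ → 1130 = 0 + 2ξ, giving ξ = 565 kmol.
Outlet amounts (n = n₀ + ν ξ):
  B: 1450 − 1(565) = 885
  A: 719 − 1(565) = 154
  D: 0 + 2(565) = 1130

885 kmol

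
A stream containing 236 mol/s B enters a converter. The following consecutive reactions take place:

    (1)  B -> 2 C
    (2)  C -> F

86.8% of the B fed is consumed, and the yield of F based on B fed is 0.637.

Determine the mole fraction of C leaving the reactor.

0.588

Conversion of B: B consumed = 1ξ₁ = 0.868 × 236 → ξ₁ = 204.8 mol/s.
Yield of F: 1ξ₂ / 236 = 0.637 → ξ₂ = 150.3 mol/s.
Outlet amounts (n = n₀ + Σ ν·ξ):
  B: 236 − 1(204.8) = 31.15
  C: 0 + 2(204.8) − 1(150.3) = 259.4
  F: 0 + 1(150.3) = 150.3
Total out = 440.8 mol/s; y_C = 259.4 / 440.8 = 0.5883.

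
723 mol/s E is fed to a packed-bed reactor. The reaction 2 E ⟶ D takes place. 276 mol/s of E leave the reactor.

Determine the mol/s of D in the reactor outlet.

224 mol/s

For E: n = n₀ − 2ξ → 276 = 723 − 2ξ, giving ξ = 223.5 mol/s.
Outlet amounts (n = n₀ + ν ξ):
  E: 723 − 2(223.5) = 276
  D: 0 + 1(223.5) = 223.5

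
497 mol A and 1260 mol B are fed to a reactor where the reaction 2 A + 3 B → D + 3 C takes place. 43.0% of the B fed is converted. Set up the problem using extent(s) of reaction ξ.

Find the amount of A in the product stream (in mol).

136 mol

B reacted = 0.43 × 1260 = 541.8 mol; ν_B = −3, so ξ = 541.8/3 = 180.6 mol.
Outlet amounts (n = n₀ + ν ξ):
  A: 497 − 2(180.6) = 135.8
  B: 1260 − 3(180.6) = 718.2
  D: 0 + 1(180.6) = 180.6
  C: 0 + 3(180.6) = 541.8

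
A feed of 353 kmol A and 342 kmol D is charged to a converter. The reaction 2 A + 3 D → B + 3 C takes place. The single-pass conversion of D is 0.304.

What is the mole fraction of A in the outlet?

D reacted = 0.304 × 342 = 104 kmol; ν_D = −3, so ξ = 104/3 = 34.66 kmol.
Outlet amounts (n = n₀ + ν ξ):
  A: 353 − 2(34.66) = 283.7
  D: 342 − 3(34.66) = 238
  B: 0 + 1(34.66) = 34.66
  C: 0 + 3(34.66) = 104
Total out = 660.3 kmol; y_A = 283.7 / 660.3 = 0.4296.

0.43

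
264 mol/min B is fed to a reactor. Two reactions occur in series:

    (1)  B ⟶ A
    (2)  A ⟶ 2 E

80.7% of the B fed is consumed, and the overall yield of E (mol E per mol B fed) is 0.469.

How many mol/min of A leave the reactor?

151 mol/min

Conversion of B: B consumed = 1ξ₁ = 0.807 × 264 → ξ₁ = 213 mol/min.
Yield of E: 2ξ₂ / 264 = 0.469 → ξ₂ = 61.91 mol/min.
Outlet amounts (n = n₀ + Σ ν·ξ):
  B: 264 − 1(213) = 50.95
  A: 0 + 1(213) − 1(61.91) = 151.1
  E: 0 + 2(61.91) = 123.8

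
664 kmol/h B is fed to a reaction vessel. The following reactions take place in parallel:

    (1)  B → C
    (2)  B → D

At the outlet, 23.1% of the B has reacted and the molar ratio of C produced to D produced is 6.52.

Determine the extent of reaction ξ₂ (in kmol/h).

Conversion of B: B consumed = 0.231 × 664 = 153.4 kmol/h = 1ξ₁ + 1ξ₂.
Selectivity: 1ξ₁ / (1ξ₂) = 6.52 → ξ₁ = 6.52 ξ₂.
Substitute: (1·6.52 + 1) ξ₂ = 153.4 → ξ₂ = 20.4 kmol/h, ξ₁ = 133 kmol/h.
Outlet amounts (n = n₀ + Σ ν·ξ):
  B: 664 − 1(133) − 1(20.4) = 510.6
  C: 0 + 1(133) = 133
  D: 0 + 1(20.4) = 20.4

ξ₂ = 20.4 kmol/h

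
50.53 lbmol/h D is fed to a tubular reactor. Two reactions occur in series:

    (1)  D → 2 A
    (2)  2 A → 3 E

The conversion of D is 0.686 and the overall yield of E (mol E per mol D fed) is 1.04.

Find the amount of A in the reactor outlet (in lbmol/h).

Conversion of D: D consumed = 1ξ₁ = 0.686 × 50.53 → ξ₁ = 34.66 lbmol/h.
Yield of E: 3ξ₂ / 50.53 = 1.04 → ξ₂ = 17.52 lbmol/h.
Outlet amounts (n = n₀ + Σ ν·ξ):
  D: 50.53 − 1(34.66) = 15.87
  A: 0 + 2(34.66) − 2(17.52) = 34.29
  E: 0 + 3(17.52) = 52.55

34.3 lbmol/h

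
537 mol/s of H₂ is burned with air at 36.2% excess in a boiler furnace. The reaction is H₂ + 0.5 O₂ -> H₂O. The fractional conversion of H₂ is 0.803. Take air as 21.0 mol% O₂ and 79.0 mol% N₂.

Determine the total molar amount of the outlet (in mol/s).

Stoichiometric O₂ = 0.5 × 537 = 268.5 mol/s; O₂ fed = 268.5 × 1.362 = 365.7 mol/s.
N₂ fed = 365.7 × 79/21 = 1376 mol/s.
Fuel reacted = 0.803 × 537 → ξ = 431.2 mol/s.
Outlet (n = n₀ + ν ξ):
  H₂: 537 − 1(431.2) = 105.8
  O₂: 365.7 − 0.5(431.2) = 150.1
  N₂: 1376 (inert)
  H₂O: 0 + 1(431.2) = 431.2
Total out = 105.8 + 150.1 + 1376 + 431.2 = 2063 mol/s.

2060 mol/s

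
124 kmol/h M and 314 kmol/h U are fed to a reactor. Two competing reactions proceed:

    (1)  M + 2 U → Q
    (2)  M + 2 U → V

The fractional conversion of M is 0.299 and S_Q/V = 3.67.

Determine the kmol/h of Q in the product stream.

29.1 kmol/h

Conversion of M: M consumed = 0.299 × 124 = 37.08 kmol/h = 1ξ₁ + 1ξ₂.
Selectivity: 1ξ₁ / (1ξ₂) = 3.67 → ξ₁ = 3.67 ξ₂.
Substitute: (1·3.67 + 1) ξ₂ = 37.08 → ξ₂ = 7.939 kmol/h, ξ₁ = 29.14 kmol/h.
Outlet amounts (n = n₀ + Σ ν·ξ):
  M: 124 − 1(29.14) − 1(7.939) = 86.92
  U: 314 − 2(29.14) − 2(7.939) = 239.8
  Q: 0 + 1(29.14) = 29.14
  V: 0 + 1(7.939) = 7.939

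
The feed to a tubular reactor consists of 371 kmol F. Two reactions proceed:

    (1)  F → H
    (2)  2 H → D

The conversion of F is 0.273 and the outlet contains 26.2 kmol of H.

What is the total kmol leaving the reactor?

333 kmol

Conversion of F: F consumed = 1ξ₁ = 0.273 × 371 → ξ₁ = 101.3 kmol.
H balance: n_H = 0 + 1ξ₁ − 2ξ₂ = 26.2 → ξ₂ = (1·101.3 − 26.2)/2 = 37.54 kmol.
Outlet amounts (n = n₀ + Σ ν·ξ):
  F: 371 − 1(101.3) = 269.7
  H: 0 + 1(101.3) − 2(37.54) = 26.2
  D: 0 + 1(37.54) = 37.54
Total out = 269.7 + 26.2 + 37.54 = 333.5 kmol.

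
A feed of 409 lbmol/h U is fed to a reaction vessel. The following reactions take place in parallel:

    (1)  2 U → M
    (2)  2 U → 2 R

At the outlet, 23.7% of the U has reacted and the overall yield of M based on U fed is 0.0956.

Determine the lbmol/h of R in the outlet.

Yield of M: 1ξ₁ / 409 = 0.0956 → ξ₁ = 39.1 lbmol/h.
Conversion of U: 2ξ₁ + 2ξ₂ = 0.237 × 409 = 96.93 → ξ₂ = 9.366 lbmol/h.
Outlet amounts (n = n₀ + Σ ν·ξ):
  U: 409 − 2(39.1) − 2(9.366) = 312.1
  M: 0 + 1(39.1) = 39.1
  R: 0 + 2(9.366) = 18.73

18.7 lbmol/h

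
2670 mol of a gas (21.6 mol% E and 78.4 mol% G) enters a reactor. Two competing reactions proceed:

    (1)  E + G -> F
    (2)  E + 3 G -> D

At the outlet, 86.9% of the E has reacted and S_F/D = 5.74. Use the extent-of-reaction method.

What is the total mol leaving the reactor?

Conversion of E: E consumed = 0.869 × 576.7 = 501.2 mol = 1ξ₁ + 1ξ₂.
Selectivity: 1ξ₁ / (1ξ₂) = 5.74 → ξ₁ = 5.74 ξ₂.
Substitute: (1·5.74 + 1) ξ₂ = 501.2 → ξ₂ = 74.36 mol, ξ₁ = 426.8 mol.
Outlet amounts (n = n₀ + Σ ν·ξ):
  E: 576.7 − 1(426.8) − 1(74.36) = 75.55
  G: 2093 − 1(426.8) − 3(74.36) = 1443
  F: 0 + 1(426.8) = 426.8
  D: 0 + 1(74.36) = 74.36
Total out = 75.55 + 1443 + 426.8 + 74.36 = 2020 mol.

2020 mol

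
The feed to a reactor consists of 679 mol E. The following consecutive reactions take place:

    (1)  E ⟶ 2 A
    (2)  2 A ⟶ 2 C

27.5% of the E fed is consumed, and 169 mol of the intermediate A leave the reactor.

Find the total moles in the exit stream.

866 mol

Conversion of E: E consumed = 1ξ₁ = 0.275 × 679 → ξ₁ = 186.7 mol.
A balance: n_A = 0 + 2ξ₁ − 2ξ₂ = 169 → ξ₂ = (2·186.7 − 169)/2 = 102.2 mol.
Outlet amounts (n = n₀ + Σ ν·ξ):
  E: 679 − 1(186.7) = 492.3
  A: 0 + 2(186.7) − 2(102.2) = 169
  C: 0 + 2(102.2) = 204.5
Total out = 492.3 + 169 + 204.5 = 865.7 mol.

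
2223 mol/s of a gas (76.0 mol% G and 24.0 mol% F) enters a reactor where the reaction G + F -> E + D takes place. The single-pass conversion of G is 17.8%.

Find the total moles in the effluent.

G reacted = 0.178 × 1689 = 300.7 mol/s; ν_G = −1, so ξ = 300.7/1 = 300.7 mol/s.
Outlet amounts (n = n₀ + ν ξ):
  G: 1689 − 1(300.7) = 1389
  F: 533.5 − 1(300.7) = 232.8
  E: 0 + 1(300.7) = 300.7
  D: 0 + 1(300.7) = 300.7
Total out = 1389 + 232.8 + 300.7 + 300.7 = 2223 mol/s.

2220 mol/s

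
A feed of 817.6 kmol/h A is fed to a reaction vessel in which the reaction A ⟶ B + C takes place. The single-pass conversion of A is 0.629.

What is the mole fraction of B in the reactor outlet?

A reacted = 0.629 × 817.6 = 514.3 kmol/h; ν_A = −1, so ξ = 514.3/1 = 514.3 kmol/h.
Outlet amounts (n = n₀ + ν ξ):
  A: 817.6 − 1(514.3) = 303.3
  B: 0 + 1(514.3) = 514.3
  C: 0 + 1(514.3) = 514.3
Total out = 1332 kmol/h; y_B = 514.3 / 1332 = 0.3861.

0.386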